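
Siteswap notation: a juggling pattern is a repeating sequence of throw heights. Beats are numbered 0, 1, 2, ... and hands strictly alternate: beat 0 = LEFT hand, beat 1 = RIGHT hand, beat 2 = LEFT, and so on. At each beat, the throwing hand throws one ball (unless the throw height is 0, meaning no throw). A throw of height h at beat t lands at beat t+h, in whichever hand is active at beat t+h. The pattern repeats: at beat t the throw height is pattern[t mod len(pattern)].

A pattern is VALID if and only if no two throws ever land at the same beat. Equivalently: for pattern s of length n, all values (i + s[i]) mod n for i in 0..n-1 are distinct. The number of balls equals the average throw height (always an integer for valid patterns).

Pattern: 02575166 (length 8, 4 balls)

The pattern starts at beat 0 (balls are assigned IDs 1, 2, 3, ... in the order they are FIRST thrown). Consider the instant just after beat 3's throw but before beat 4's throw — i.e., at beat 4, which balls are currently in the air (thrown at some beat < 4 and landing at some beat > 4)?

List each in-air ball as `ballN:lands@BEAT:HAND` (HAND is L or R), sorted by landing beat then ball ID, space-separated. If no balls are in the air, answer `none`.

Answer: ball2:lands@7:R ball1:lands@10:L

Derivation:
Beat 1 (R): throw ball1 h=2 -> lands@3:R; in-air after throw: [b1@3:R]
Beat 2 (L): throw ball2 h=5 -> lands@7:R; in-air after throw: [b1@3:R b2@7:R]
Beat 3 (R): throw ball1 h=7 -> lands@10:L; in-air after throw: [b2@7:R b1@10:L]
Beat 4 (L): throw ball3 h=5 -> lands@9:R; in-air after throw: [b2@7:R b3@9:R b1@10:L]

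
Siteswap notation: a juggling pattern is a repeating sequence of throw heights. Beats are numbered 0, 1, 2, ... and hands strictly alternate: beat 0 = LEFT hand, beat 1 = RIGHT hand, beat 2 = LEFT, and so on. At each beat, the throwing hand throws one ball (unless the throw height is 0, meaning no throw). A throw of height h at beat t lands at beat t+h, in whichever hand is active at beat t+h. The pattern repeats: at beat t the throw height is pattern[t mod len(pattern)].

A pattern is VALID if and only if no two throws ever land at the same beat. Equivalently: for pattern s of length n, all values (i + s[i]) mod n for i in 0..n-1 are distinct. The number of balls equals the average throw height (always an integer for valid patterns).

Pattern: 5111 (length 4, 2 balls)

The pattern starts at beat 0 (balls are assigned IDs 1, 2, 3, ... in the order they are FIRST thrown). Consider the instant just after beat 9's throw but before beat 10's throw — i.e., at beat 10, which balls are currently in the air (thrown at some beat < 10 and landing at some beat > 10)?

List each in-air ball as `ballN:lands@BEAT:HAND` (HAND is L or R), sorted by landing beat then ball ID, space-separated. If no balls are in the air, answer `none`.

Answer: ball1:lands@13:R

Derivation:
Beat 0 (L): throw ball1 h=5 -> lands@5:R; in-air after throw: [b1@5:R]
Beat 1 (R): throw ball2 h=1 -> lands@2:L; in-air after throw: [b2@2:L b1@5:R]
Beat 2 (L): throw ball2 h=1 -> lands@3:R; in-air after throw: [b2@3:R b1@5:R]
Beat 3 (R): throw ball2 h=1 -> lands@4:L; in-air after throw: [b2@4:L b1@5:R]
Beat 4 (L): throw ball2 h=5 -> lands@9:R; in-air after throw: [b1@5:R b2@9:R]
Beat 5 (R): throw ball1 h=1 -> lands@6:L; in-air after throw: [b1@6:L b2@9:R]
Beat 6 (L): throw ball1 h=1 -> lands@7:R; in-air after throw: [b1@7:R b2@9:R]
Beat 7 (R): throw ball1 h=1 -> lands@8:L; in-air after throw: [b1@8:L b2@9:R]
Beat 8 (L): throw ball1 h=5 -> lands@13:R; in-air after throw: [b2@9:R b1@13:R]
Beat 9 (R): throw ball2 h=1 -> lands@10:L; in-air after throw: [b2@10:L b1@13:R]
Beat 10 (L): throw ball2 h=1 -> lands@11:R; in-air after throw: [b2@11:R b1@13:R]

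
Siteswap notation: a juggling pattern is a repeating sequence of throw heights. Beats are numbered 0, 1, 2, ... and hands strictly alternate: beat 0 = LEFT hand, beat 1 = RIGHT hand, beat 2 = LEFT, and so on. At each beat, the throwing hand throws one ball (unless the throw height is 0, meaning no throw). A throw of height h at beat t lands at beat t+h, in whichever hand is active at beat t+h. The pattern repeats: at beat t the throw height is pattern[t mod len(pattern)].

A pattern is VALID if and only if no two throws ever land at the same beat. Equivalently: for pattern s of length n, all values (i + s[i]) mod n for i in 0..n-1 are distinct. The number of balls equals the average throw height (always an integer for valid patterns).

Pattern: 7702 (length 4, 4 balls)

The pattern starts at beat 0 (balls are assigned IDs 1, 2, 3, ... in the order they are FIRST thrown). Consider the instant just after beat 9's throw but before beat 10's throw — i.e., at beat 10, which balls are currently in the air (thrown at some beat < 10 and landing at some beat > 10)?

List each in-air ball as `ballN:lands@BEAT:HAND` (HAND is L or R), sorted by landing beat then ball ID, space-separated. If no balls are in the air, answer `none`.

Answer: ball4:lands@11:R ball3:lands@12:L ball2:lands@15:R ball1:lands@16:L

Derivation:
Beat 0 (L): throw ball1 h=7 -> lands@7:R; in-air after throw: [b1@7:R]
Beat 1 (R): throw ball2 h=7 -> lands@8:L; in-air after throw: [b1@7:R b2@8:L]
Beat 3 (R): throw ball3 h=2 -> lands@5:R; in-air after throw: [b3@5:R b1@7:R b2@8:L]
Beat 4 (L): throw ball4 h=7 -> lands@11:R; in-air after throw: [b3@5:R b1@7:R b2@8:L b4@11:R]
Beat 5 (R): throw ball3 h=7 -> lands@12:L; in-air after throw: [b1@7:R b2@8:L b4@11:R b3@12:L]
Beat 7 (R): throw ball1 h=2 -> lands@9:R; in-air after throw: [b2@8:L b1@9:R b4@11:R b3@12:L]
Beat 8 (L): throw ball2 h=7 -> lands@15:R; in-air after throw: [b1@9:R b4@11:R b3@12:L b2@15:R]
Beat 9 (R): throw ball1 h=7 -> lands@16:L; in-air after throw: [b4@11:R b3@12:L b2@15:R b1@16:L]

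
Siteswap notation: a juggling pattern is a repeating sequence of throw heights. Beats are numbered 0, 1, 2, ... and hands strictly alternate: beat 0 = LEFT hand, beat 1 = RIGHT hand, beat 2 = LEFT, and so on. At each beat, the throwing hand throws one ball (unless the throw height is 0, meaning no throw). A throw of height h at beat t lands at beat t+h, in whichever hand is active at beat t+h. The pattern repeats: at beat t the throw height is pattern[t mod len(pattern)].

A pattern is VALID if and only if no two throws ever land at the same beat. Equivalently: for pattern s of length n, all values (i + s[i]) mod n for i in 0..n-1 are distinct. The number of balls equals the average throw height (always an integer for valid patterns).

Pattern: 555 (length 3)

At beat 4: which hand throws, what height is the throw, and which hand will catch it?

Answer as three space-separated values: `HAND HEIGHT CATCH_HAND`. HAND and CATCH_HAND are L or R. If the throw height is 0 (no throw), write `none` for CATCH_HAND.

Beat 4: 4 mod 2 = 0, so hand = L
Throw height = pattern[4 mod 3] = pattern[1] = 5
Lands at beat 4+5=9, 9 mod 2 = 1, so catch hand = R

Answer: L 5 R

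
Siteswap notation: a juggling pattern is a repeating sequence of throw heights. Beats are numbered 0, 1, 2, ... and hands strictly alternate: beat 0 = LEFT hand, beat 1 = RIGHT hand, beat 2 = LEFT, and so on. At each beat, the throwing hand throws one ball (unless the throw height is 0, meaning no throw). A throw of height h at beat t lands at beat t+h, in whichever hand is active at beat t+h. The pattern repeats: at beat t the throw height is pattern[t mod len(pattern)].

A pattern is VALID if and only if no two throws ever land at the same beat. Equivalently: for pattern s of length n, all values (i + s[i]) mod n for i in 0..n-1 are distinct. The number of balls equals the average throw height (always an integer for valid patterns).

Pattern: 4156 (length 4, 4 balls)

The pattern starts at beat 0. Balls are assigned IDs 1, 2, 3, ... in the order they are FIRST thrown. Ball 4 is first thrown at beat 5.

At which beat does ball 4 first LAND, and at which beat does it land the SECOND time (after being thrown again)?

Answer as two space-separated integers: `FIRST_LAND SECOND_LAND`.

Answer: 6 11

Derivation:
Beat 0 (L): throw ball1 h=4 -> lands@4:L; in-air after throw: [b1@4:L]
Beat 1 (R): throw ball2 h=1 -> lands@2:L; in-air after throw: [b2@2:L b1@4:L]
Beat 2 (L): throw ball2 h=5 -> lands@7:R; in-air after throw: [b1@4:L b2@7:R]
Beat 3 (R): throw ball3 h=6 -> lands@9:R; in-air after throw: [b1@4:L b2@7:R b3@9:R]
Beat 4 (L): throw ball1 h=4 -> lands@8:L; in-air after throw: [b2@7:R b1@8:L b3@9:R]
Beat 5 (R): throw ball4 h=1 -> lands@6:L; in-air after throw: [b4@6:L b2@7:R b1@8:L b3@9:R]
Beat 6 (L): throw ball4 h=5 -> lands@11:R; in-air after throw: [b2@7:R b1@8:L b3@9:R b4@11:R]
Beat 7 (R): throw ball2 h=6 -> lands@13:R; in-air after throw: [b1@8:L b3@9:R b4@11:R b2@13:R]
Beat 8 (L): throw ball1 h=4 -> lands@12:L; in-air after throw: [b3@9:R b4@11:R b1@12:L b2@13:R]
Beat 9 (R): throw ball3 h=1 -> lands@10:L; in-air after throw: [b3@10:L b4@11:R b1@12:L b2@13:R]
Beat 10 (L): throw ball3 h=5 -> lands@15:R; in-air after throw: [b4@11:R b1@12:L b2@13:R b3@15:R]
Beat 11 (R): throw ball4 h=6 -> lands@17:R; in-air after throw: [b1@12:L b2@13:R b3@15:R b4@17:R]
Ball 4: thrown@5 h=1 -> first land @6; rethrown@6 h=5 -> second land @11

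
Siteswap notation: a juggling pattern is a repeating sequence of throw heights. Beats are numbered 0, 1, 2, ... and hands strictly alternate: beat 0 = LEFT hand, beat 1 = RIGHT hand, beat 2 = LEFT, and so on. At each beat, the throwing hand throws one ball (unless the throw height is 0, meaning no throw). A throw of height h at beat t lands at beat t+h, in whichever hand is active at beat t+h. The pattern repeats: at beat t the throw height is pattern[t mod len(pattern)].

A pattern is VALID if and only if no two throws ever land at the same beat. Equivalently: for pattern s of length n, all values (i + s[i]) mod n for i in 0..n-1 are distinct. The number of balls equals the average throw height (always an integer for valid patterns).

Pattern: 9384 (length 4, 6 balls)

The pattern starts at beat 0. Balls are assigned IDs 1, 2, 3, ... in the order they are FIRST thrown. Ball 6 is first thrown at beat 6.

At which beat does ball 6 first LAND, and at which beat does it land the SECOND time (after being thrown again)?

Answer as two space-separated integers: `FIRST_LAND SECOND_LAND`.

Beat 0 (L): throw ball1 h=9 -> lands@9:R; in-air after throw: [b1@9:R]
Beat 1 (R): throw ball2 h=3 -> lands@4:L; in-air after throw: [b2@4:L b1@9:R]
Beat 2 (L): throw ball3 h=8 -> lands@10:L; in-air after throw: [b2@4:L b1@9:R b3@10:L]
Beat 3 (R): throw ball4 h=4 -> lands@7:R; in-air after throw: [b2@4:L b4@7:R b1@9:R b3@10:L]
Beat 4 (L): throw ball2 h=9 -> lands@13:R; in-air after throw: [b4@7:R b1@9:R b3@10:L b2@13:R]
Beat 5 (R): throw ball5 h=3 -> lands@8:L; in-air after throw: [b4@7:R b5@8:L b1@9:R b3@10:L b2@13:R]
Beat 6 (L): throw ball6 h=8 -> lands@14:L; in-air after throw: [b4@7:R b5@8:L b1@9:R b3@10:L b2@13:R b6@14:L]
Beat 7 (R): throw ball4 h=4 -> lands@11:R; in-air after throw: [b5@8:L b1@9:R b3@10:L b4@11:R b2@13:R b6@14:L]
Beat 8 (L): throw ball5 h=9 -> lands@17:R; in-air after throw: [b1@9:R b3@10:L b4@11:R b2@13:R b6@14:L b5@17:R]
Beat 9 (R): throw ball1 h=3 -> lands@12:L; in-air after throw: [b3@10:L b4@11:R b1@12:L b2@13:R b6@14:L b5@17:R]
Beat 10 (L): throw ball3 h=8 -> lands@18:L; in-air after throw: [b4@11:R b1@12:L b2@13:R b6@14:L b5@17:R b3@18:L]
Beat 11 (R): throw ball4 h=4 -> lands@15:R; in-air after throw: [b1@12:L b2@13:R b6@14:L b4@15:R b5@17:R b3@18:L]
Beat 12 (L): throw ball1 h=9 -> lands@21:R; in-air after throw: [b2@13:R b6@14:L b4@15:R b5@17:R b3@18:L b1@21:R]
Beat 13 (R): throw ball2 h=3 -> lands@16:L; in-air after throw: [b6@14:L b4@15:R b2@16:L b5@17:R b3@18:L b1@21:R]
Beat 14 (L): throw ball6 h=8 -> lands@22:L; in-air after throw: [b4@15:R b2@16:L b5@17:R b3@18:L b1@21:R b6@22:L]
Beat 15 (R): throw ball4 h=4 -> lands@19:R; in-air after throw: [b2@16:L b5@17:R b3@18:L b4@19:R b1@21:R b6@22:L]
Beat 16 (L): throw ball2 h=9 -> lands@25:R; in-air after throw: [b5@17:R b3@18:L b4@19:R b1@21:R b6@22:L b2@25:R]
Beat 17 (R): throw ball5 h=3 -> lands@20:L; in-air after throw: [b3@18:L b4@19:R b5@20:L b1@21:R b6@22:L b2@25:R]
Beat 18 (L): throw ball3 h=8 -> lands@26:L; in-air after throw: [b4@19:R b5@20:L b1@21:R b6@22:L b2@25:R b3@26:L]
Beat 19 (R): throw ball4 h=4 -> lands@23:R; in-air after throw: [b5@20:L b1@21:R b6@22:L b4@23:R b2@25:R b3@26:L]
Beat 20 (L): throw ball5 h=9 -> lands@29:R; in-air after throw: [b1@21:R b6@22:L b4@23:R b2@25:R b3@26:L b5@29:R]
Beat 21 (R): throw ball1 h=3 -> lands@24:L; in-air after throw: [b6@22:L b4@23:R b1@24:L b2@25:R b3@26:L b5@29:R]
Ball 6: thrown@6 h=8 -> first land @14; rethrown@14 h=8 -> second land @22

Answer: 14 22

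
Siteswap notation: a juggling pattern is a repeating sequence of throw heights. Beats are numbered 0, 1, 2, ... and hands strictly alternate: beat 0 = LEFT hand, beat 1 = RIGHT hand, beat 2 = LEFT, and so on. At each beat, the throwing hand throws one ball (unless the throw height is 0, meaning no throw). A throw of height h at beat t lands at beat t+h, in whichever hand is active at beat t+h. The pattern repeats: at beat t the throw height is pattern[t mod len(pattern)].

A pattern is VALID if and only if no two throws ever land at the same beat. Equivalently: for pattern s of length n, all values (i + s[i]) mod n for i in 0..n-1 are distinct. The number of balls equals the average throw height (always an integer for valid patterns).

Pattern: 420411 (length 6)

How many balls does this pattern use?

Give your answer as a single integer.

Answer: 2

Derivation:
Pattern = [4, 2, 0, 4, 1, 1], length n = 6
  position 0: throw height = 4, running sum = 4
  position 1: throw height = 2, running sum = 6
  position 2: throw height = 0, running sum = 6
  position 3: throw height = 4, running sum = 10
  position 4: throw height = 1, running sum = 11
  position 5: throw height = 1, running sum = 12
Total sum = 12; balls = sum / n = 12 / 6 = 2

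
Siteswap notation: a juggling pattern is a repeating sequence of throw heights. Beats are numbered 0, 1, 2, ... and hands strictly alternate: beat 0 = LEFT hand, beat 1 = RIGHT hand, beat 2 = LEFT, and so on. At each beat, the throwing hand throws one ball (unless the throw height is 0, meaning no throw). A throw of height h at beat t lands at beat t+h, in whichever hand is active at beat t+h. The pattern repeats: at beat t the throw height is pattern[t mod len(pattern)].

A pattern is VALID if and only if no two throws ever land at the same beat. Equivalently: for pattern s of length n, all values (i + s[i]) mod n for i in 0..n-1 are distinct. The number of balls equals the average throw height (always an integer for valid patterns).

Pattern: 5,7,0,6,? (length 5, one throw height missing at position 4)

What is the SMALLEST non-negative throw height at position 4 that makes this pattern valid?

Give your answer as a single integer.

i=0: (0 + 5) mod 5 = 0
i=1: (1 + 7) mod 5 = 3
i=2: (2 + 0) mod 5 = 2
i=3: (3 + 6) mod 5 = 4
i=4: s[i]=? (unknown)
Known residues: [0, 2, 3, 4]; need a permutation of 0..4, so missing residue r = 1
Need (4 + s) mod 5 = 1; smallest s = (1 - 4) mod 5 = 2

Answer: 2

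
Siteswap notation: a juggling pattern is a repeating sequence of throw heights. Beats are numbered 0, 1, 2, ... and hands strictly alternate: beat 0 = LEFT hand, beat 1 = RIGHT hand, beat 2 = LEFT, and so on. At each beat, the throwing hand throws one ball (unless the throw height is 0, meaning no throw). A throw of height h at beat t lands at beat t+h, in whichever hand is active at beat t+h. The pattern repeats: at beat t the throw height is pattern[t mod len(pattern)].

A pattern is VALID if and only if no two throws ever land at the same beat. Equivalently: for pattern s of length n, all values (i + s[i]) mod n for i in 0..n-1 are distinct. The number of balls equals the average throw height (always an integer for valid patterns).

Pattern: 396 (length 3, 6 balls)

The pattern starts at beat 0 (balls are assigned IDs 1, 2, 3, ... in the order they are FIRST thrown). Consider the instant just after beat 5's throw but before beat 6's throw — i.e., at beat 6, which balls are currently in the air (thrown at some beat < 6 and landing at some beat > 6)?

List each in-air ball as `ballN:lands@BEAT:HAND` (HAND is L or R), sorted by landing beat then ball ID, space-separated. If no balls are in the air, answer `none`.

Beat 0 (L): throw ball1 h=3 -> lands@3:R; in-air after throw: [b1@3:R]
Beat 1 (R): throw ball2 h=9 -> lands@10:L; in-air after throw: [b1@3:R b2@10:L]
Beat 2 (L): throw ball3 h=6 -> lands@8:L; in-air after throw: [b1@3:R b3@8:L b2@10:L]
Beat 3 (R): throw ball1 h=3 -> lands@6:L; in-air after throw: [b1@6:L b3@8:L b2@10:L]
Beat 4 (L): throw ball4 h=9 -> lands@13:R; in-air after throw: [b1@6:L b3@8:L b2@10:L b4@13:R]
Beat 5 (R): throw ball5 h=6 -> lands@11:R; in-air after throw: [b1@6:L b3@8:L b2@10:L b5@11:R b4@13:R]
Beat 6 (L): throw ball1 h=3 -> lands@9:R; in-air after throw: [b3@8:L b1@9:R b2@10:L b5@11:R b4@13:R]

Answer: ball3:lands@8:L ball2:lands@10:L ball5:lands@11:R ball4:lands@13:R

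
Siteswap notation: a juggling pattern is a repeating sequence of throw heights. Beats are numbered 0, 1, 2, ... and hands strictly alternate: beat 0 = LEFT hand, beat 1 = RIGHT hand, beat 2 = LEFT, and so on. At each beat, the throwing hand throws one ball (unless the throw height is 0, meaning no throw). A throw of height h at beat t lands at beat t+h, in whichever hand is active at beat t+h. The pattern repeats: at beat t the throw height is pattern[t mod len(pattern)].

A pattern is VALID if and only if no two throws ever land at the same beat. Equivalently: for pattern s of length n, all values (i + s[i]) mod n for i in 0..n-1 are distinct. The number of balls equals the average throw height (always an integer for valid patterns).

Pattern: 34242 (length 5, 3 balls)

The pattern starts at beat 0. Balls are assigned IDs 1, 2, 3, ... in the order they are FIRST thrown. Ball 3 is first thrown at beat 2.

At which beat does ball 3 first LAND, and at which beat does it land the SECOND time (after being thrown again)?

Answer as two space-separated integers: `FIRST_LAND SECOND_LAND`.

Answer: 4 6

Derivation:
Beat 0 (L): throw ball1 h=3 -> lands@3:R; in-air after throw: [b1@3:R]
Beat 1 (R): throw ball2 h=4 -> lands@5:R; in-air after throw: [b1@3:R b2@5:R]
Beat 2 (L): throw ball3 h=2 -> lands@4:L; in-air after throw: [b1@3:R b3@4:L b2@5:R]
Beat 3 (R): throw ball1 h=4 -> lands@7:R; in-air after throw: [b3@4:L b2@5:R b1@7:R]
Beat 4 (L): throw ball3 h=2 -> lands@6:L; in-air after throw: [b2@5:R b3@6:L b1@7:R]
Beat 5 (R): throw ball2 h=3 -> lands@8:L; in-air after throw: [b3@6:L b1@7:R b2@8:L]
Beat 6 (L): throw ball3 h=4 -> lands@10:L; in-air after throw: [b1@7:R b2@8:L b3@10:L]
Ball 3: thrown@2 h=2 -> first land @4; rethrown@4 h=2 -> second land @6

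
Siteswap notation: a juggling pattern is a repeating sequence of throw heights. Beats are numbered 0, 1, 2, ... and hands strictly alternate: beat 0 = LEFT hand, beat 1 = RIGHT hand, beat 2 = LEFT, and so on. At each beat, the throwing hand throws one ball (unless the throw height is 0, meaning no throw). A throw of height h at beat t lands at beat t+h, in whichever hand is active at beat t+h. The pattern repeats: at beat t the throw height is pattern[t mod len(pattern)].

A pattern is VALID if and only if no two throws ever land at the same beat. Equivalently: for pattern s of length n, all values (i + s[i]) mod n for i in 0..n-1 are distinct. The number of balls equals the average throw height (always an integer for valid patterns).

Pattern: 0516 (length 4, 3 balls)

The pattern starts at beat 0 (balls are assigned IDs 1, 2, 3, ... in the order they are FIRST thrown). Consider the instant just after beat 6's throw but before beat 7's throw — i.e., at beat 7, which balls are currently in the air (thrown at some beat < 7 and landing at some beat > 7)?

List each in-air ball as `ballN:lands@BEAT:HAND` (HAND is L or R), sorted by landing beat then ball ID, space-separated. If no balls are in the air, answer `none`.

Beat 1 (R): throw ball1 h=5 -> lands@6:L; in-air after throw: [b1@6:L]
Beat 2 (L): throw ball2 h=1 -> lands@3:R; in-air after throw: [b2@3:R b1@6:L]
Beat 3 (R): throw ball2 h=6 -> lands@9:R; in-air after throw: [b1@6:L b2@9:R]
Beat 5 (R): throw ball3 h=5 -> lands@10:L; in-air after throw: [b1@6:L b2@9:R b3@10:L]
Beat 6 (L): throw ball1 h=1 -> lands@7:R; in-air after throw: [b1@7:R b2@9:R b3@10:L]
Beat 7 (R): throw ball1 h=6 -> lands@13:R; in-air after throw: [b2@9:R b3@10:L b1@13:R]

Answer: ball2:lands@9:R ball3:lands@10:L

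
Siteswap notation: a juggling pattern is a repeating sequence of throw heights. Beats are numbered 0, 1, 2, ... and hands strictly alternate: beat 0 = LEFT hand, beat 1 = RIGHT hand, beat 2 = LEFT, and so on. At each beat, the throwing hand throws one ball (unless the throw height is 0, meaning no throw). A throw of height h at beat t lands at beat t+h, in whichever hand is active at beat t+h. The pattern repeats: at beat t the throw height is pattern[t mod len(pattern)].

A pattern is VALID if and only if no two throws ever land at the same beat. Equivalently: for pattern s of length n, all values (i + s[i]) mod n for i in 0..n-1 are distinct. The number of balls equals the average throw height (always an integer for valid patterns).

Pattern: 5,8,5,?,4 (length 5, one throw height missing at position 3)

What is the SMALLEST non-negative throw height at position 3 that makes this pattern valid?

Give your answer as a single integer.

Answer: 3

Derivation:
i=0: (0 + 5) mod 5 = 0
i=1: (1 + 8) mod 5 = 4
i=2: (2 + 5) mod 5 = 2
i=3: s[i]=? (unknown)
i=4: (4 + 4) mod 5 = 3
Known residues: [0, 2, 3, 4]; need a permutation of 0..4, so missing residue r = 1
Need (3 + s) mod 5 = 1; smallest s = (1 - 3) mod 5 = 3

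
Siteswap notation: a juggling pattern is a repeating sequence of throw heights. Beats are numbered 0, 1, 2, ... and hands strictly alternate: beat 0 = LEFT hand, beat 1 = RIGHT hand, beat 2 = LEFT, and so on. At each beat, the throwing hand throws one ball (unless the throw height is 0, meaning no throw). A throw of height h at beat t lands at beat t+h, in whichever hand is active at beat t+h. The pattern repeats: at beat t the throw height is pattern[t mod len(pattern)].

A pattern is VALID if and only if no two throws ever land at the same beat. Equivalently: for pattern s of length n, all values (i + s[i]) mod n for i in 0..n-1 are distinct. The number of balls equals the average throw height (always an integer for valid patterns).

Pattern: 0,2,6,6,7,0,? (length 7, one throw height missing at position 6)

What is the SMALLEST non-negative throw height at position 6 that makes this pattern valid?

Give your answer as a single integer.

Answer: 0

Derivation:
i=0: (0 + 0) mod 7 = 0
i=1: (1 + 2) mod 7 = 3
i=2: (2 + 6) mod 7 = 1
i=3: (3 + 6) mod 7 = 2
i=4: (4 + 7) mod 7 = 4
i=5: (5 + 0) mod 7 = 5
i=6: s[i]=? (unknown)
Known residues: [0, 1, 2, 3, 4, 5]; need a permutation of 0..6, so missing residue r = 6
Need (6 + s) mod 7 = 6; smallest s = (6 - 6) mod 7 = 0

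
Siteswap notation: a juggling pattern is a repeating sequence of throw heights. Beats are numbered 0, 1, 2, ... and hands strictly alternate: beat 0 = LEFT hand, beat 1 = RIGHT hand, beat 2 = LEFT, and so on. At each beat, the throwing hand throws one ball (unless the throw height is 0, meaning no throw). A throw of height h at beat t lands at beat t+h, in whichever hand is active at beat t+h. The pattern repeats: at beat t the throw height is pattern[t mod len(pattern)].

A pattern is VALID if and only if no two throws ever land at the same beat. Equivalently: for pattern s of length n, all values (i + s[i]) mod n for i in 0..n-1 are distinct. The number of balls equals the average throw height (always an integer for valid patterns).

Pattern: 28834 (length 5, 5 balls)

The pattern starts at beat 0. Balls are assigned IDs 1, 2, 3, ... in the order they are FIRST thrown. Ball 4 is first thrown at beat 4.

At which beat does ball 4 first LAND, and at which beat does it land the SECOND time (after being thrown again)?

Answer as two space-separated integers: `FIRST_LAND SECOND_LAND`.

Answer: 8 11

Derivation:
Beat 0 (L): throw ball1 h=2 -> lands@2:L; in-air after throw: [b1@2:L]
Beat 1 (R): throw ball2 h=8 -> lands@9:R; in-air after throw: [b1@2:L b2@9:R]
Beat 2 (L): throw ball1 h=8 -> lands@10:L; in-air after throw: [b2@9:R b1@10:L]
Beat 3 (R): throw ball3 h=3 -> lands@6:L; in-air after throw: [b3@6:L b2@9:R b1@10:L]
Beat 4 (L): throw ball4 h=4 -> lands@8:L; in-air after throw: [b3@6:L b4@8:L b2@9:R b1@10:L]
Beat 5 (R): throw ball5 h=2 -> lands@7:R; in-air after throw: [b3@6:L b5@7:R b4@8:L b2@9:R b1@10:L]
Beat 6 (L): throw ball3 h=8 -> lands@14:L; in-air after throw: [b5@7:R b4@8:L b2@9:R b1@10:L b3@14:L]
Beat 7 (R): throw ball5 h=8 -> lands@15:R; in-air after throw: [b4@8:L b2@9:R b1@10:L b3@14:L b5@15:R]
Beat 8 (L): throw ball4 h=3 -> lands@11:R; in-air after throw: [b2@9:R b1@10:L b4@11:R b3@14:L b5@15:R]
Beat 9 (R): throw ball2 h=4 -> lands@13:R; in-air after throw: [b1@10:L b4@11:R b2@13:R b3@14:L b5@15:R]
Beat 10 (L): throw ball1 h=2 -> lands@12:L; in-air after throw: [b4@11:R b1@12:L b2@13:R b3@14:L b5@15:R]
Beat 11 (R): throw ball4 h=8 -> lands@19:R; in-air after throw: [b1@12:L b2@13:R b3@14:L b5@15:R b4@19:R]
Ball 4: thrown@4 h=4 -> first land @8; rethrown@8 h=3 -> second land @11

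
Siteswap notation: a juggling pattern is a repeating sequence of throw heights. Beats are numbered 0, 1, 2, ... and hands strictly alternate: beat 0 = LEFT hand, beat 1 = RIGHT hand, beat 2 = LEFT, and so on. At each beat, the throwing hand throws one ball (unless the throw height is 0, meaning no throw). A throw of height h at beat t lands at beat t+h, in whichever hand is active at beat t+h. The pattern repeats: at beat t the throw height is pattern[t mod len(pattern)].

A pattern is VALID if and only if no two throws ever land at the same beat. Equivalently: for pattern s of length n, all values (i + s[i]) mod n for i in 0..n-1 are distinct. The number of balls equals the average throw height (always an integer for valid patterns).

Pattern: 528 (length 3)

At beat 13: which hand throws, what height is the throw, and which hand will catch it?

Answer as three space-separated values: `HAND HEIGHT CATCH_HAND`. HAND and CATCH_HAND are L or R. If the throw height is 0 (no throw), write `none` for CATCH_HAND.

Answer: R 2 R

Derivation:
Beat 13: 13 mod 2 = 1, so hand = R
Throw height = pattern[13 mod 3] = pattern[1] = 2
Lands at beat 13+2=15, 15 mod 2 = 1, so catch hand = R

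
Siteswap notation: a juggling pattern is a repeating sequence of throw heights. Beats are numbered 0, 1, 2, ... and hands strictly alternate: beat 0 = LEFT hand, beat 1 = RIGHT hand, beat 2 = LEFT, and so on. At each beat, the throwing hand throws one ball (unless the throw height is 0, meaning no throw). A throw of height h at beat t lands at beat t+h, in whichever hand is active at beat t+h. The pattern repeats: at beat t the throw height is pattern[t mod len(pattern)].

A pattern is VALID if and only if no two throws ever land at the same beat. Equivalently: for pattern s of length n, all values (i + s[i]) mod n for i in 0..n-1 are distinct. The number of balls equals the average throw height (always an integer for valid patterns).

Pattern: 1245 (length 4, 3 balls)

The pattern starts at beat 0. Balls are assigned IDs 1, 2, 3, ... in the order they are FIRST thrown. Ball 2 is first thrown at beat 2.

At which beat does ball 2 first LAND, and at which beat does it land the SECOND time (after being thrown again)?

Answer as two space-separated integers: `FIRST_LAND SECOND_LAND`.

Answer: 6 10

Derivation:
Beat 0 (L): throw ball1 h=1 -> lands@1:R; in-air after throw: [b1@1:R]
Beat 1 (R): throw ball1 h=2 -> lands@3:R; in-air after throw: [b1@3:R]
Beat 2 (L): throw ball2 h=4 -> lands@6:L; in-air after throw: [b1@3:R b2@6:L]
Beat 3 (R): throw ball1 h=5 -> lands@8:L; in-air after throw: [b2@6:L b1@8:L]
Beat 4 (L): throw ball3 h=1 -> lands@5:R; in-air after throw: [b3@5:R b2@6:L b1@8:L]
Beat 5 (R): throw ball3 h=2 -> lands@7:R; in-air after throw: [b2@6:L b3@7:R b1@8:L]
Beat 6 (L): throw ball2 h=4 -> lands@10:L; in-air after throw: [b3@7:R b1@8:L b2@10:L]
Beat 7 (R): throw ball3 h=5 -> lands@12:L; in-air after throw: [b1@8:L b2@10:L b3@12:L]
Beat 8 (L): throw ball1 h=1 -> lands@9:R; in-air after throw: [b1@9:R b2@10:L b3@12:L]
Beat 9 (R): throw ball1 h=2 -> lands@11:R; in-air after throw: [b2@10:L b1@11:R b3@12:L]
Beat 10 (L): throw ball2 h=4 -> lands@14:L; in-air after throw: [b1@11:R b3@12:L b2@14:L]
Ball 2: thrown@2 h=4 -> first land @6; rethrown@6 h=4 -> second land @10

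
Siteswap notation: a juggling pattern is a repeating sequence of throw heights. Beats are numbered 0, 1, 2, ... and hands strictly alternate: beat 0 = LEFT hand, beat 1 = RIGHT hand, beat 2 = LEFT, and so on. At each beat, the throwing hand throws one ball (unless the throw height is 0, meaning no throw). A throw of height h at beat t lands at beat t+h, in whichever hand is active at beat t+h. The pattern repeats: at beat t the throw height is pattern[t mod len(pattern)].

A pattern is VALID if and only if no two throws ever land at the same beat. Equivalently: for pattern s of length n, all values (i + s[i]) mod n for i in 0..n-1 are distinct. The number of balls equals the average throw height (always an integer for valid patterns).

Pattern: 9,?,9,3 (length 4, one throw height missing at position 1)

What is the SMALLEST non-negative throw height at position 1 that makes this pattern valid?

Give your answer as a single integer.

Answer: 3

Derivation:
i=0: (0 + 9) mod 4 = 1
i=1: s[i]=? (unknown)
i=2: (2 + 9) mod 4 = 3
i=3: (3 + 3) mod 4 = 2
Known residues: [1, 2, 3]; need a permutation of 0..3, so missing residue r = 0
Need (1 + s) mod 4 = 0; smallest s = (0 - 1) mod 4 = 3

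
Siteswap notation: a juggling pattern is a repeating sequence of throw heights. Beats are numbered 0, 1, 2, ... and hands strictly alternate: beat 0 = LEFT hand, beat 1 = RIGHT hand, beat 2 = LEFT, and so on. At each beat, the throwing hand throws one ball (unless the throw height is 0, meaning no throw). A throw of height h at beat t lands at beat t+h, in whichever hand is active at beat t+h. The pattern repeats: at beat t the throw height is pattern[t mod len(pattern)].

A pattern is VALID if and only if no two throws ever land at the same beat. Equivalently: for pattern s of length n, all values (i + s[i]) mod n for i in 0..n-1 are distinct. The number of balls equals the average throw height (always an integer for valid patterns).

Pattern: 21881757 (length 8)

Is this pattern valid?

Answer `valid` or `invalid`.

i=0: (i + s[i]) mod n = (0 + 2) mod 8 = 2
i=1: (i + s[i]) mod n = (1 + 1) mod 8 = 2
i=2: (i + s[i]) mod n = (2 + 8) mod 8 = 2
i=3: (i + s[i]) mod n = (3 + 8) mod 8 = 3
i=4: (i + s[i]) mod n = (4 + 1) mod 8 = 5
i=5: (i + s[i]) mod n = (5 + 7) mod 8 = 4
i=6: (i + s[i]) mod n = (6 + 5) mod 8 = 3
i=7: (i + s[i]) mod n = (7 + 7) mod 8 = 6
Residues: [2, 2, 2, 3, 5, 4, 3, 6], distinct: False

Answer: invalid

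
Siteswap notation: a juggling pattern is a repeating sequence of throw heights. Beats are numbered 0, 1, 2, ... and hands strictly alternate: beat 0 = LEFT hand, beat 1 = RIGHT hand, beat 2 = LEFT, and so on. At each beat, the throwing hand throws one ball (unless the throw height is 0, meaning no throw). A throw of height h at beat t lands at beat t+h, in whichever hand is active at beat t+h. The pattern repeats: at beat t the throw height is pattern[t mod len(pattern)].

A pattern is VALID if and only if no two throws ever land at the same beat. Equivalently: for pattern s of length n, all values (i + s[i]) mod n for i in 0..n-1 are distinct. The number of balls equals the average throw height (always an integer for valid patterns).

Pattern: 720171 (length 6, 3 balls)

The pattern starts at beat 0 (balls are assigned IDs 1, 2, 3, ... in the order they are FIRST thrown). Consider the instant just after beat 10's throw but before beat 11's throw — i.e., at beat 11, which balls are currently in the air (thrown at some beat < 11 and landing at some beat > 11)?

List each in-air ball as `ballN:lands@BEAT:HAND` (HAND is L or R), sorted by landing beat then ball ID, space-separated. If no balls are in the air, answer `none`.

Beat 0 (L): throw ball1 h=7 -> lands@7:R; in-air after throw: [b1@7:R]
Beat 1 (R): throw ball2 h=2 -> lands@3:R; in-air after throw: [b2@3:R b1@7:R]
Beat 3 (R): throw ball2 h=1 -> lands@4:L; in-air after throw: [b2@4:L b1@7:R]
Beat 4 (L): throw ball2 h=7 -> lands@11:R; in-air after throw: [b1@7:R b2@11:R]
Beat 5 (R): throw ball3 h=1 -> lands@6:L; in-air after throw: [b3@6:L b1@7:R b2@11:R]
Beat 6 (L): throw ball3 h=7 -> lands@13:R; in-air after throw: [b1@7:R b2@11:R b3@13:R]
Beat 7 (R): throw ball1 h=2 -> lands@9:R; in-air after throw: [b1@9:R b2@11:R b3@13:R]
Beat 9 (R): throw ball1 h=1 -> lands@10:L; in-air after throw: [b1@10:L b2@11:R b3@13:R]
Beat 10 (L): throw ball1 h=7 -> lands@17:R; in-air after throw: [b2@11:R b3@13:R b1@17:R]
Beat 11 (R): throw ball2 h=1 -> lands@12:L; in-air after throw: [b2@12:L b3@13:R b1@17:R]

Answer: ball3:lands@13:R ball1:lands@17:R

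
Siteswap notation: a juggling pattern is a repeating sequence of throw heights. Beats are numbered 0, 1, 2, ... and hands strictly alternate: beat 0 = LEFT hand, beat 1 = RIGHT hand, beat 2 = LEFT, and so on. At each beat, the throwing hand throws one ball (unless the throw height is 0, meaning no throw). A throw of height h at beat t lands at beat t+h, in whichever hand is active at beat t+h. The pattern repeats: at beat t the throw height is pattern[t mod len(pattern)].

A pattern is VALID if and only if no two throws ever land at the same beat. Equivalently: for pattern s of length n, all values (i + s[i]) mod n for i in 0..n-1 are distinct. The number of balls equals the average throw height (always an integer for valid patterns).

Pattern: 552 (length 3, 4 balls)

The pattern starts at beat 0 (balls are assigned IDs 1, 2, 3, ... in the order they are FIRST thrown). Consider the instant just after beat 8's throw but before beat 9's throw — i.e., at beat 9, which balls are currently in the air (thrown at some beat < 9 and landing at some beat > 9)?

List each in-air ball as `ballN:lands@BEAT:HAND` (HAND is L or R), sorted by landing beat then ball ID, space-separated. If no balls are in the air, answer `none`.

Beat 0 (L): throw ball1 h=5 -> lands@5:R; in-air after throw: [b1@5:R]
Beat 1 (R): throw ball2 h=5 -> lands@6:L; in-air after throw: [b1@5:R b2@6:L]
Beat 2 (L): throw ball3 h=2 -> lands@4:L; in-air after throw: [b3@4:L b1@5:R b2@6:L]
Beat 3 (R): throw ball4 h=5 -> lands@8:L; in-air after throw: [b3@4:L b1@5:R b2@6:L b4@8:L]
Beat 4 (L): throw ball3 h=5 -> lands@9:R; in-air after throw: [b1@5:R b2@6:L b4@8:L b3@9:R]
Beat 5 (R): throw ball1 h=2 -> lands@7:R; in-air after throw: [b2@6:L b1@7:R b4@8:L b3@9:R]
Beat 6 (L): throw ball2 h=5 -> lands@11:R; in-air after throw: [b1@7:R b4@8:L b3@9:R b2@11:R]
Beat 7 (R): throw ball1 h=5 -> lands@12:L; in-air after throw: [b4@8:L b3@9:R b2@11:R b1@12:L]
Beat 8 (L): throw ball4 h=2 -> lands@10:L; in-air after throw: [b3@9:R b4@10:L b2@11:R b1@12:L]
Beat 9 (R): throw ball3 h=5 -> lands@14:L; in-air after throw: [b4@10:L b2@11:R b1@12:L b3@14:L]

Answer: ball4:lands@10:L ball2:lands@11:R ball1:lands@12:L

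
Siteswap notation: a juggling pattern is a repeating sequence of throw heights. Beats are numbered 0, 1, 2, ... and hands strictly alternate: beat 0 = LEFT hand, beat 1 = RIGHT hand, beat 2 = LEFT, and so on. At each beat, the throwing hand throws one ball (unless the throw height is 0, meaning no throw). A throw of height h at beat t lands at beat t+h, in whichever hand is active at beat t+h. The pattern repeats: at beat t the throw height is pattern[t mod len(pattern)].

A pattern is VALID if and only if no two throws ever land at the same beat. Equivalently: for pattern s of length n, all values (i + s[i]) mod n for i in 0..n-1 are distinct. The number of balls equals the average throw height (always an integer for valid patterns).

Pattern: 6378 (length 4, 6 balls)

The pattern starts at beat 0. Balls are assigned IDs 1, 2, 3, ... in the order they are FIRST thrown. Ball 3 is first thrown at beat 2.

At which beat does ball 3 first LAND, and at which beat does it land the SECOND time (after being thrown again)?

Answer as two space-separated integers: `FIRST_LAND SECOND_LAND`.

Beat 0 (L): throw ball1 h=6 -> lands@6:L; in-air after throw: [b1@6:L]
Beat 1 (R): throw ball2 h=3 -> lands@4:L; in-air after throw: [b2@4:L b1@6:L]
Beat 2 (L): throw ball3 h=7 -> lands@9:R; in-air after throw: [b2@4:L b1@6:L b3@9:R]
Beat 3 (R): throw ball4 h=8 -> lands@11:R; in-air after throw: [b2@4:L b1@6:L b3@9:R b4@11:R]
Beat 4 (L): throw ball2 h=6 -> lands@10:L; in-air after throw: [b1@6:L b3@9:R b2@10:L b4@11:R]
Beat 5 (R): throw ball5 h=3 -> lands@8:L; in-air after throw: [b1@6:L b5@8:L b3@9:R b2@10:L b4@11:R]
Beat 6 (L): throw ball1 h=7 -> lands@13:R; in-air after throw: [b5@8:L b3@9:R b2@10:L b4@11:R b1@13:R]
Beat 7 (R): throw ball6 h=8 -> lands@15:R; in-air after throw: [b5@8:L b3@9:R b2@10:L b4@11:R b1@13:R b6@15:R]
Beat 8 (L): throw ball5 h=6 -> lands@14:L; in-air after throw: [b3@9:R b2@10:L b4@11:R b1@13:R b5@14:L b6@15:R]
Beat 9 (R): throw ball3 h=3 -> lands@12:L; in-air after throw: [b2@10:L b4@11:R b3@12:L b1@13:R b5@14:L b6@15:R]
Beat 10 (L): throw ball2 h=7 -> lands@17:R; in-air after throw: [b4@11:R b3@12:L b1@13:R b5@14:L b6@15:R b2@17:R]
Beat 11 (R): throw ball4 h=8 -> lands@19:R; in-air after throw: [b3@12:L b1@13:R b5@14:L b6@15:R b2@17:R b4@19:R]
Beat 12 (L): throw ball3 h=6 -> lands@18:L; in-air after throw: [b1@13:R b5@14:L b6@15:R b2@17:R b3@18:L b4@19:R]
Ball 3: thrown@2 h=7 -> first land @9; rethrown@9 h=3 -> second land @12

Answer: 9 12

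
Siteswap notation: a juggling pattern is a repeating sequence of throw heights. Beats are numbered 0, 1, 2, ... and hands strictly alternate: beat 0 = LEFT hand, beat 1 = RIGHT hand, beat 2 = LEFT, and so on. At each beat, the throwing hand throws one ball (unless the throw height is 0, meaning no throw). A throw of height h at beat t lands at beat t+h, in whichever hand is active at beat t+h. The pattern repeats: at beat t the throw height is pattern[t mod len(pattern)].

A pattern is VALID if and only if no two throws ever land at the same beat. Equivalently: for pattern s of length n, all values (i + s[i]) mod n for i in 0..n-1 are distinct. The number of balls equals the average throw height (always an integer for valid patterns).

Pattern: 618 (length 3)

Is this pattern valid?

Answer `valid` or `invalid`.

Answer: valid

Derivation:
i=0: (i + s[i]) mod n = (0 + 6) mod 3 = 0
i=1: (i + s[i]) mod n = (1 + 1) mod 3 = 2
i=2: (i + s[i]) mod n = (2 + 8) mod 3 = 1
Residues: [0, 2, 1], distinct: True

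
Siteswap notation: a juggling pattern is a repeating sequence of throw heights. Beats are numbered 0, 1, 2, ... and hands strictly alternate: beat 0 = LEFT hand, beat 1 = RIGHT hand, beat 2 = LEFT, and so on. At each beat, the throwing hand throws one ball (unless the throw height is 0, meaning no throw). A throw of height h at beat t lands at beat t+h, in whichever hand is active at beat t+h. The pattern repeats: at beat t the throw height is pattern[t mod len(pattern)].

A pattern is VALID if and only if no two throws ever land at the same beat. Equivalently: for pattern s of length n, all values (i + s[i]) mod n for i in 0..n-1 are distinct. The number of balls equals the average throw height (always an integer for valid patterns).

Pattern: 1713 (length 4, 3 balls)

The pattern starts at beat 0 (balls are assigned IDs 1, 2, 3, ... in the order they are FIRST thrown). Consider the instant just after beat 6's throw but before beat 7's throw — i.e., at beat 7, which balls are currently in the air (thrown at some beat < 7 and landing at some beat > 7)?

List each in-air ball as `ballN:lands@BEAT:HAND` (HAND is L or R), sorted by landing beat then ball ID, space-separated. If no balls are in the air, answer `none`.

Beat 0 (L): throw ball1 h=1 -> lands@1:R; in-air after throw: [b1@1:R]
Beat 1 (R): throw ball1 h=7 -> lands@8:L; in-air after throw: [b1@8:L]
Beat 2 (L): throw ball2 h=1 -> lands@3:R; in-air after throw: [b2@3:R b1@8:L]
Beat 3 (R): throw ball2 h=3 -> lands@6:L; in-air after throw: [b2@6:L b1@8:L]
Beat 4 (L): throw ball3 h=1 -> lands@5:R; in-air after throw: [b3@5:R b2@6:L b1@8:L]
Beat 5 (R): throw ball3 h=7 -> lands@12:L; in-air after throw: [b2@6:L b1@8:L b3@12:L]
Beat 6 (L): throw ball2 h=1 -> lands@7:R; in-air after throw: [b2@7:R b1@8:L b3@12:L]
Beat 7 (R): throw ball2 h=3 -> lands@10:L; in-air after throw: [b1@8:L b2@10:L b3@12:L]

Answer: ball1:lands@8:L ball3:lands@12:L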